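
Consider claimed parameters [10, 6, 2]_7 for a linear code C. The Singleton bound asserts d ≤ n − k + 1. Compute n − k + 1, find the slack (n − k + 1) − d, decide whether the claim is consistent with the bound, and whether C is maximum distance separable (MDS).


Singleton RHS = n − k + 1 = 5, slack = 3, bound satisfied, not MDS.

Singleton bound: d ≤ n − k + 1.
Here n = 10, k = 6, so n − k + 1 = 5.
Given d = 2, check d ≤ 5: YES.
Slack = (n − k + 1) − d = 3.
The code is NOT MDS (slack = 3 > 0).
Description: the claimed parameters are [10, 6, 2]_7; such a code would be non-MDS.


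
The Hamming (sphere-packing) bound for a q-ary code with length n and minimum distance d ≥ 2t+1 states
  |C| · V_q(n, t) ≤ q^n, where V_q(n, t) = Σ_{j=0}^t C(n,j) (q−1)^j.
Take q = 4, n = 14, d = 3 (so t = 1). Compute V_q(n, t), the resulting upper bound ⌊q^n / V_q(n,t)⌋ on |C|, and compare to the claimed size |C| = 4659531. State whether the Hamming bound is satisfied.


V_q(n, t) = 43, q^n = 268435456, Hamming bound = 6242685, |C| = 4659531 ≤ bound (satisfied).

Step 1: Compute V_q(n, t) = Σ_{j=0}^1 C(n, j) (q−1)^j.
  j = 0: C(14,0)·(3)^0 = 1·1 = 1.
  j = 1: C(14,1)·(3)^1 = 14·3 = 42.
  V_q(n, t) = 1 + 42 = 43.
Step 2: q^n = 4^14 = 268435456.
Step 3: Hamming bound ⌊q^n / V_q(n,t)⌋ = ⌊268435456/43⌋ = 6242685.
Step 4: Compare |C| = 4659531 to 6242685: satisfied.
The claimed |C| lies below the Hamming bound.


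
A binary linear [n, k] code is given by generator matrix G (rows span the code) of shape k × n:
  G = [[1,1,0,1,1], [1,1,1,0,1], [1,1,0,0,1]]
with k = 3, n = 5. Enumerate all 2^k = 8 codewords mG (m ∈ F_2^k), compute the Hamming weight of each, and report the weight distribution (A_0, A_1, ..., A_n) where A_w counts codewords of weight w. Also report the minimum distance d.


Weight distribution: A_0 = 1, A_1 = 2, A_2 = 1, A_3 = 1, A_4 = 2, A_5 = 1. Minimum distance d = 1.

Enumerate all 2^3 = 8 messages m ∈ F_2^3.
For each, compute codeword c = mG in F_2^5, then tally its weight.
  m = 000 → c = 00000, weight = 0.
  m = 100 → c = 11011, weight = 4.
  m = 010 → c = 11101, weight = 4.
  m = 110 → c = 00110, weight = 2.
  m = 001 → c = 11001, weight = 3.
  m = 101 → c = 00010, weight = 1.
  m = 011 → c = 00100, weight = 1.
  m = 111 → c = 11111, weight = 5.
Tally weights:
  weight 0: 1 codewords.
  weight 1: 2 codewords.
  weight 2: 1 codewords.
  weight 3: 1 codewords.
  weight 4: 2 codewords.
  weight 5: 1 codewords.
Minimum distance d = smallest w > 0 with A_w > 0 = 1.
Sanity: Σ A_w = 8 = 2^3 = 8 ✓.


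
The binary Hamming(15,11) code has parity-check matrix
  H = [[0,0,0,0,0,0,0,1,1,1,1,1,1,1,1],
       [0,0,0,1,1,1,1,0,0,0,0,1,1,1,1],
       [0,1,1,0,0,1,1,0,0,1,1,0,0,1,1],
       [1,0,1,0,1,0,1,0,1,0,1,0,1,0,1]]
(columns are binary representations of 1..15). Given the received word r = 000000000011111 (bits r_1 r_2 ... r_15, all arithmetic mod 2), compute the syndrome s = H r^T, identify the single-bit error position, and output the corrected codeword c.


s = (1, 0, 1, 1)^T, error position = 11, corrected codeword c = 000000000001111

Compute s = H r^T mod 2 one row at a time:
  s_1 = 0 + 0 + 0 + 1 + 1 + 1 + 1 + 1 = 5 ≡ 1 (mod 2).
  s_2 = 0 + 0 + 0 + 0 + 1 + 1 + 1 + 1 = 4 ≡ 0 (mod 2).
  s_3 = 0 + 0 + 0 + 0 + 0 + 1 + 1 + 1 = 3 ≡ 1 (mod 2).
  s_4 = 0 + 0 + 0 + 0 + 0 + 1 + 1 + 1 = 3 ≡ 1 (mod 2).
s = (1, 0, 1, 1)^T — this equals column 11 of H (binary 1011), so error is at position 11.
Correct: flip bit 11 of r = 000000000011111 to get c = 000000000001111.


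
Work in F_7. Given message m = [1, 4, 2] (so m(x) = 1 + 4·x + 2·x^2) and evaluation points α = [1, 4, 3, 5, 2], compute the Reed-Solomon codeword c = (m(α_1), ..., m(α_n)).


c = [0, 0, 3, 1, 3]

Message polynomial: m(x) = 1 + 4·x + 2·x^2 (mod 7).
For each evaluation point α_i, compute m(α_i) mod 7:
  α_1 = 1: Horner steps 2 → 6 → 0, so m(1) = 0.
  α_2 = 4: Horner steps 2 → 5 → 0, so m(4) = 0.
  α_3 = 3: Horner steps 2 → 3 → 3, so m(3) = 3.
  α_4 = 5: Horner steps 2 → 0 → 1, so m(5) = 1.
  α_5 = 2: Horner steps 2 → 1 → 3, so m(2) = 3.
Codeword c = [0, 0, 3, 1, 3] ∈ F_7^5.


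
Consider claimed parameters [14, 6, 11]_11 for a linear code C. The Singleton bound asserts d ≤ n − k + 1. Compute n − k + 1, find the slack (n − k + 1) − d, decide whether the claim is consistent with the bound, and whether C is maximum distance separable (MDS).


Singleton RHS = n − k + 1 = 9, slack = -2, bound violated (no such code; not MDS).

Singleton bound: d ≤ n − k + 1.
Here n = 14, k = 6, so n − k + 1 = 9.
Given d = 11, check d ≤ 9: NO.
Slack = (n − k + 1) − d = -2.
The slack is negative: d = 11 exceeds n − k + 1 = 9 by 2, so the Singleton bound is violated and no linear [14, 6, 11]_11 code can exist. In particular it is not MDS (MDS requires d = n − k + 1 exactly).
Description: the claimed parameters are [14, 6, 11]_11; such a code would be impossible (violates the Singleton bound).


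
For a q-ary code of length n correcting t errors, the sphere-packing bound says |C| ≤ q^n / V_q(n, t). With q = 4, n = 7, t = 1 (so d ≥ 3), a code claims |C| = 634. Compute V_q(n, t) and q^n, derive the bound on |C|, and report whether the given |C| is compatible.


V_q(n, t) = 22, q^n = 16384, Hamming bound = 744, |C| = 634 ≤ bound (satisfied).

Step 1: Compute V_q(n, t) = Σ_{j=0}^1 C(n, j) (q−1)^j.
  j = 0: C(7,0)·(3)^0 = 1·1 = 1.
  j = 1: C(7,1)·(3)^1 = 7·3 = 21.
  V_q(n, t) = 1 + 21 = 22.
Step 2: q^n = 4^7 = 16384.
Step 3: Hamming bound ⌊q^n / V_q(n,t)⌋ = ⌊16384/22⌋ = 744.
Step 4: Compare |C| = 634 to 744: satisfied.
The claimed |C| lies below the Hamming bound.


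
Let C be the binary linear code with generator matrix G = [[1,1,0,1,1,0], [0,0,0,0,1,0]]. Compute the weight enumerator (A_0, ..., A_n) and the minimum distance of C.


Weight distribution: A_0 = 1, A_1 = 1, A_3 = 1, A_4 = 1. Minimum distance d = 1.

Enumerate all 2^2 = 4 messages m ∈ F_2^2.
For each, compute codeword c = mG in F_2^6, then tally its weight.
  m = 00 → c = 000000, weight = 0.
  m = 10 → c = 110110, weight = 4.
  m = 01 → c = 000010, weight = 1.
  m = 11 → c = 110100, weight = 3.
Tally weights:
  weight 0: 1 codewords.
  weight 1: 1 codewords.
  weight 3: 1 codewords.
  weight 4: 1 codewords.
Minimum distance d = smallest w > 0 with A_w > 0 = 1.
Sanity: Σ A_w = 4 = 2^2 = 4 ✓.


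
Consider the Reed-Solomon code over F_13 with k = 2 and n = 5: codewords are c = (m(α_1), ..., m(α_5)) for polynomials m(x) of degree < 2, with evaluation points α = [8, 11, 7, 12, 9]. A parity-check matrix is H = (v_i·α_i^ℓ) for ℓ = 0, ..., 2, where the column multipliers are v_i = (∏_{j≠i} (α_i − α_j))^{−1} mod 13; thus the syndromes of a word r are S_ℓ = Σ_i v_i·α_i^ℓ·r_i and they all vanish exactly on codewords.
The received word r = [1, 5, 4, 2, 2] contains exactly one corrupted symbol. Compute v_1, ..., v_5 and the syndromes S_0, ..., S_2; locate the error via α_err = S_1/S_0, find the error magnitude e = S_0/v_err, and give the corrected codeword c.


S = (9, 3, 1), error at position 5, error magnitude e = 4, c = [1, 5, 4, 2, 11].

Step 1: column multipliers v_i = (∏_{j≠i}(α_i − α_j))^{−1} mod 13.
  i = 1 (α = 8): (8−11)(8−7)(8−12)(8−9) = (−3)·1·(−4)·(−1) = −12 ≡ 1, so v_1 = 1^{−1} = 1 (mod 13).
  i = 2 (α = 11): (11−8)(11−7)(11−12)(11−9) = 3·4·(−1)·2 = −24 ≡ 2, so v_2 = 2^{−1} = 7 (mod 13).
  i = 3 (α = 7): (7−8)(7−11)(7−12)(7−9) = (−1)·(−4)·(−5)·(−2) = 40 ≡ 1, so v_3 = 1^{−1} = 1 (mod 13).
  i = 4 (α = 12): (12−8)(12−11)(12−7)(12−9) = 4·1·5·3 = 60 ≡ 8, so v_4 = 8^{−1} = 5 (mod 13).
  i = 5 (α = 9): (9−8)(9−11)(9−7)(9−12) = 1·(−2)·2·(−3) = 12 ≡ 12, so v_5 = 12^{−1} = 12 (mod 13).
  v = [1, 7, 1, 5, 12].
Step 2: syndromes of r = [1, 5, 4, 2, 2] (all sums mod 13).
  S_0 = Σ v_i r_i = 1·1 + 7·5 + 1·4 + 5·2 + 12·2 = 74 ≡ 9.
  S_1 = Σ v_i α_i r_i = 1·8·1 + 7·11·5 + 1·7·4 + 5·12·2 + 12·9·2 = 757 ≡ 3.
  α_i^2 mod 13 = [12, 4, 10, 1, 3].
  S_2 = Σ v_i α_i^2 r_i = 1·12·1 + 7·4·5 + 1·10·4 + 5·1·2 + 12·3·2 = 274 ≡ 1.
  S = (9, 3, 1) ≠ 0, so r is not a codeword (an error is present).
Step 3: locate the error. For a single error e at position i, S_ℓ = v_i·e·α_i^ℓ, so α_err = S_1/S_0.
  S_0^{−1} = 9^{−1} = 3 (mod 13), so α_err = 3·3 = 9 ≡ 9 = α_5. Error position i = 5.
  Consistency check: S_2/S_1 = 1·9 = 9 ≡ 9 = α_err ✓ (single-error assumption holds).
Step 4: error magnitude e = S_0/v_5 = S_0·∏_{j≠5}(α_5 − α_j) = 9·12 = 108 ≡ 4 (mod 13).
Step 5: correct position 5: c_5 = r_5 − e = 2 − 4 ≡ 11 (mod 13). Hence c = [1, 5, 4, 2, 11].
  Check: interpolating c through the α_i gives m(x) = 12 + 10·x (degree < 2) with m(α_i) = c_i for every i, so c is indeed a codeword.


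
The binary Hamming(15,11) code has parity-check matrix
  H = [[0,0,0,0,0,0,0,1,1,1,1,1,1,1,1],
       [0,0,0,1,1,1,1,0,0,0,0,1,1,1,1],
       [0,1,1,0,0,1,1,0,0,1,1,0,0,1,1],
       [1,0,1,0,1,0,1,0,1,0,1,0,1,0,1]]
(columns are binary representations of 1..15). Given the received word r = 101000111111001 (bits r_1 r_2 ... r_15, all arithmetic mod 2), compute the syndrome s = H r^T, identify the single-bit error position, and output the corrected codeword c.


s = (0, 1, 1, 0)^T, error position = 6, corrected codeword c = 101001111111001

Compute s = H r^T mod 2 one row at a time:
  s_1 = 1 + 1 + 1 + 1 + 1 + 0 + 0 + 1 = 6 ≡ 0 (mod 2).
  s_2 = 0 + 0 + 0 + 1 + 1 + 0 + 0 + 1 = 3 ≡ 1 (mod 2).
  s_3 = 0 + 1 + 0 + 1 + 1 + 1 + 0 + 1 = 5 ≡ 1 (mod 2).
  s_4 = 1 + 1 + 0 + 1 + 1 + 1 + 0 + 1 = 6 ≡ 0 (mod 2).
s = (0, 1, 1, 0)^T — this equals column 6 of H (binary 0110), so error is at position 6.
Correct: flip bit 6 of r = 101000111111001 to get c = 101001111111001.


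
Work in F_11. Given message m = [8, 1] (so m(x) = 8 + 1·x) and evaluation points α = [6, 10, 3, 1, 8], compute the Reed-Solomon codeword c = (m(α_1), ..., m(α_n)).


c = [3, 7, 0, 9, 5]

Message polynomial: m(x) = 8 + 1·x (mod 11).
For each evaluation point α_i, compute m(α_i) mod 11:
  α_1 = 6: Horner steps 1 → 3, so m(6) = 3.
  α_2 = 10: Horner steps 1 → 7, so m(10) = 7.
  α_3 = 3: Horner steps 1 → 0, so m(3) = 0.
  α_4 = 1: Horner steps 1 → 9, so m(1) = 9.
  α_5 = 8: Horner steps 1 → 5, so m(8) = 5.
Codeword c = [3, 7, 0, 9, 5] ∈ F_11^5.


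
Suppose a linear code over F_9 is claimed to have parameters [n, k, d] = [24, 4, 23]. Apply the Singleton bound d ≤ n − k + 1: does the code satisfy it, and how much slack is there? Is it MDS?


Singleton RHS = n − k + 1 = 21, slack = -2, bound violated (no such code; not MDS).

Singleton bound: d ≤ n − k + 1.
Here n = 24, k = 4, so n − k + 1 = 21.
Given d = 23, check d ≤ 21: NO.
Slack = (n − k + 1) − d = -2.
The slack is negative: d = 23 exceeds n − k + 1 = 21 by 2, so the Singleton bound is violated and no linear [24, 4, 23]_9 code can exist. In particular it is not MDS (MDS requires d = n − k + 1 exactly).
Description: the claimed parameters are [24, 4, 23]_9; such a code would be impossible (violates the Singleton bound).


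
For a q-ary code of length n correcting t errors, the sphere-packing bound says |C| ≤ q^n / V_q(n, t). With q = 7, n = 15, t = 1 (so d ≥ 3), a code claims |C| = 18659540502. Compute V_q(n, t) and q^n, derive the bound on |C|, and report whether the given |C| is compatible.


V_q(n, t) = 91, q^n = 4747561509943, Hamming bound = 52171005603, |C| = 18659540502 ≤ bound (satisfied).

Step 1: Compute V_q(n, t) = Σ_{j=0}^1 C(n, j) (q−1)^j.
  j = 0: C(15,0)·(6)^0 = 1·1 = 1.
  j = 1: C(15,1)·(6)^1 = 15·6 = 90.
  V_q(n, t) = 1 + 90 = 91.
Step 2: q^n = 7^15 = 4747561509943.
Step 3: Hamming bound ⌊q^n / V_q(n,t)⌋ = ⌊4747561509943/91⌋ = 52171005603.
Step 4: Compare |C| = 18659540502 to 52171005603: satisfied.
The claimed |C| lies below the Hamming bound.


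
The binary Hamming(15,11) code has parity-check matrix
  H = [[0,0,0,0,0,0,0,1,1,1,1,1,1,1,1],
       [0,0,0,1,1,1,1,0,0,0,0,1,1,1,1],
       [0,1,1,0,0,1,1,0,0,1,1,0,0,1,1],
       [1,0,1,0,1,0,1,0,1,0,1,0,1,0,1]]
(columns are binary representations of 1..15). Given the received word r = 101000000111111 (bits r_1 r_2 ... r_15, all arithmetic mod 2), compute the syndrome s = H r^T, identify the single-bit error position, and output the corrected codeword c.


s = (0, 0, 1, 1)^T, error position = 3, corrected codeword c = 100000000111111

Compute s = H r^T mod 2 one row at a time:
  s_1 = 0 + 0 + 1 + 1 + 1 + 1 + 1 + 1 = 6 ≡ 0 (mod 2).
  s_2 = 0 + 0 + 0 + 0 + 1 + 1 + 1 + 1 = 4 ≡ 0 (mod 2).
  s_3 = 0 + 1 + 0 + 0 + 1 + 1 + 1 + 1 = 5 ≡ 1 (mod 2).
  s_4 = 1 + 1 + 0 + 0 + 0 + 1 + 1 + 1 = 5 ≡ 1 (mod 2).
s = (0, 0, 1, 1)^T — this equals column 3 of H (binary 0011), so error is at position 3.
Correct: flip bit 3 of r = 101000000111111 to get c = 100000000111111.


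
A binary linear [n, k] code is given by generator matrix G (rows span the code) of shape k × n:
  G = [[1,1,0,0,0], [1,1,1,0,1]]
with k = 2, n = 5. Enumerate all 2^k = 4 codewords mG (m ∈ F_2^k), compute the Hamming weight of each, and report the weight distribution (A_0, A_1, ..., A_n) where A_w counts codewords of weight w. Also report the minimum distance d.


Weight distribution: A_0 = 1, A_2 = 2, A_4 = 1. Minimum distance d = 2.

Enumerate all 2^2 = 4 messages m ∈ F_2^2.
For each, compute codeword c = mG in F_2^5, then tally its weight.
  m = 00 → c = 00000, weight = 0.
  m = 10 → c = 11000, weight = 2.
  m = 01 → c = 11101, weight = 4.
  m = 11 → c = 00101, weight = 2.
Tally weights:
  weight 0: 1 codewords.
  weight 2: 2 codewords.
  weight 4: 1 codewords.
Minimum distance d = smallest w > 0 with A_w > 0 = 2.
Sanity: Σ A_w = 4 = 2^2 = 4 ✓.


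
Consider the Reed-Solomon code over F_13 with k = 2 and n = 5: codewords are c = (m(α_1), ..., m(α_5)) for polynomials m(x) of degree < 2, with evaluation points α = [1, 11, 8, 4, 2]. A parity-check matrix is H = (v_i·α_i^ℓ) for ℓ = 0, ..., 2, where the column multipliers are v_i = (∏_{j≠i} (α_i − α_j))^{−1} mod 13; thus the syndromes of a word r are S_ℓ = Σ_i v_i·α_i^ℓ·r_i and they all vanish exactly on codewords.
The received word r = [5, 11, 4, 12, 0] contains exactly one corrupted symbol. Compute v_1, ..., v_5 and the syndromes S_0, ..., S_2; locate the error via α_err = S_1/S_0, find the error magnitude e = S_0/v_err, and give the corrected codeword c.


S = (4, 8, 3), error at position 5, error magnitude e = 10, c = [5, 11, 4, 12, 3].

Step 1: column multipliers v_i = (∏_{j≠i}(α_i − α_j))^{−1} mod 13.
  i = 1 (α = 1): (1−11)(1−8)(1−4)(1−2) = (−10)·(−7)·(−3)·(−1) = 210 ≡ 2, so v_1 = 2^{−1} = 7 (mod 13).
  i = 2 (α = 11): (11−1)(11−8)(11−4)(11−2) = 10·3·7·9 = 1890 ≡ 5, so v_2 = 5^{−1} = 8 (mod 13).
  i = 3 (α = 8): (8−1)(8−11)(8−4)(8−2) = 7·(−3)·4·6 = −504 ≡ 3, so v_3 = 3^{−1} = 9 (mod 13).
  i = 4 (α = 4): (4−1)(4−11)(4−8)(4−2) = 3·(−7)·(−4)·2 = 168 ≡ 12, so v_4 = 12^{−1} = 12 (mod 13).
  i = 5 (α = 2): (2−1)(2−11)(2−8)(2−4) = 1·(−9)·(−6)·(−2) = −108 ≡ 9, so v_5 = 9^{−1} = 3 (mod 13).
  v = [7, 8, 9, 12, 3].
Step 2: syndromes of r = [5, 11, 4, 12, 0] (all sums mod 13).
  S_0 = Σ v_i r_i = 7·5 + 8·11 + 9·4 + 12·12 + 3·0 = 303 ≡ 4.
  S_1 = Σ v_i α_i r_i = 7·1·5 + 8·11·11 + 9·8·4 + 12·4·12 + 3·2·0 = 1867 ≡ 8.
  α_i^2 mod 13 = [1, 4, 12, 3, 4].
  S_2 = Σ v_i α_i^2 r_i = 7·1·5 + 8·4·11 + 9·12·4 + 12·3·12 + 3·4·0 = 1251 ≡ 3.
  S = (4, 8, 3) ≠ 0, so r is not a codeword (an error is present).
Step 3: locate the error. For a single error e at position i, S_ℓ = v_i·e·α_i^ℓ, so α_err = S_1/S_0.
  S_0^{−1} = 4^{−1} = 10 (mod 13), so α_err = 8·10 = 80 ≡ 2 = α_5. Error position i = 5.
  Consistency check: S_2/S_1 = 3·5 = 15 ≡ 2 = α_err ✓ (single-error assumption holds).
Step 4: error magnitude e = S_0/v_5 = S_0·∏_{j≠5}(α_5 − α_j) = 4·9 = 36 ≡ 10 (mod 13).
Step 5: correct position 5: c_5 = r_5 − e = 0 − 10 ≡ 3 (mod 13). Hence c = [5, 11, 4, 12, 3].
  Check: interpolating c through the α_i gives m(x) = 7 + 11·x (degree < 2) with m(α_i) = c_i for every i, so c is indeed a codeword.


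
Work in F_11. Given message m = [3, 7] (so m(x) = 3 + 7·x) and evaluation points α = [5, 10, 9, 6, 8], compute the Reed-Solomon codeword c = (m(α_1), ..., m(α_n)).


c = [5, 7, 0, 1, 4]

Message polynomial: m(x) = 3 + 7·x (mod 11).
For each evaluation point α_i, compute m(α_i) mod 11:
  α_1 = 5: Horner steps 7 → 5, so m(5) = 5.
  α_2 = 10: Horner steps 7 → 7, so m(10) = 7.
  α_3 = 9: Horner steps 7 → 0, so m(9) = 0.
  α_4 = 6: Horner steps 7 → 1, so m(6) = 1.
  α_5 = 8: Horner steps 7 → 4, so m(8) = 4.
Codeword c = [5, 7, 0, 1, 4] ∈ F_11^5.


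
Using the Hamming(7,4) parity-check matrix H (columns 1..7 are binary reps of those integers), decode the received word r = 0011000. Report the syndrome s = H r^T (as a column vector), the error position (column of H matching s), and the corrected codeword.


s = (1, 1, 1)^T, error position = 7, corrected codeword c = 0011001

Compute s = H r^T mod 2 one row at a time:
  s_1 = 1 + 0 + 0 + 0 = 1 ≡ 1 (mod 2).
  s_2 = 0 + 1 + 0 + 0 = 1 ≡ 1 (mod 2).
  s_3 = 0 + 1 + 0 + 0 = 1 ≡ 1 (mod 2).
s = (1, 1, 1)^T — this equals column 7 of H (binary 111), so error is at position 7.
Correct: flip bit 7 of r = 0011000 to get c = 0011001.


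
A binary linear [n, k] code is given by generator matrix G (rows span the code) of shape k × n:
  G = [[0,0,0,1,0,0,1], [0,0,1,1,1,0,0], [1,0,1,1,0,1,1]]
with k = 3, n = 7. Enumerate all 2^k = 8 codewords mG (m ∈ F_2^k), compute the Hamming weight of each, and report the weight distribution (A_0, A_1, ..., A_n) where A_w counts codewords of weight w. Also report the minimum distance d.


Weight distribution: A_0 = 1, A_2 = 1, A_3 = 3, A_4 = 2, A_5 = 1. Minimum distance d = 2.

Enumerate all 2^3 = 8 messages m ∈ F_2^3.
For each, compute codeword c = mG in F_2^7, then tally its weight.
  m = 000 → c = 0000000, weight = 0.
  m = 100 → c = 0001001, weight = 2.
  m = 010 → c = 0011100, weight = 3.
  m = 110 → c = 0010101, weight = 3.
  m = 001 → c = 1011011, weight = 5.
  m = 101 → c = 1010010, weight = 3.
  m = 011 → c = 1000111, weight = 4.
  m = 111 → c = 1001110, weight = 4.
Tally weights:
  weight 0: 1 codewords.
  weight 2: 1 codewords.
  weight 3: 3 codewords.
  weight 4: 2 codewords.
  weight 5: 1 codewords.
Minimum distance d = smallest w > 0 with A_w > 0 = 2.
Sanity: Σ A_w = 8 = 2^3 = 8 ✓.


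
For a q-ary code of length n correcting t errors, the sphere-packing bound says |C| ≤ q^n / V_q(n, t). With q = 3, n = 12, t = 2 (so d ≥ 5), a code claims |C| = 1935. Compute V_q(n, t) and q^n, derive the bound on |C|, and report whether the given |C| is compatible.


V_q(n, t) = 289, q^n = 531441, Hamming bound = 1838, |C| = 1935 > bound (violated).

Step 1: Compute V_q(n, t) = Σ_{j=0}^2 C(n, j) (q−1)^j.
  j = 0: C(12,0)·(2)^0 = 1·1 = 1.
  j = 1: C(12,1)·(2)^1 = 12·2 = 24.
  j = 2: C(12,2)·(2)^2 = 66·4 = 264.
  V_q(n, t) = 1 + 24 + 264 = 289.
Step 2: q^n = 3^12 = 531441.
Step 3: Hamming bound ⌊q^n / V_q(n,t)⌋ = ⌊531441/289⌋ = 1838.
Step 4: Compare |C| = 1935 to 1838: violated.
The claimed |C| lies above the Hamming bound, so no 3-ary code of length 12 with d ≥ 5 can have 1935 codewords.


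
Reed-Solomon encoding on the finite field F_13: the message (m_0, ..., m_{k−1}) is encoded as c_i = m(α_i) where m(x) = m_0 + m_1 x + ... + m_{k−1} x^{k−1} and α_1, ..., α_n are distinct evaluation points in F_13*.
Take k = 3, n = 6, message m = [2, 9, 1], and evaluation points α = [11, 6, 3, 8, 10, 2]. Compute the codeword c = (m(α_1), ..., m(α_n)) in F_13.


c = [1, 1, 12, 8, 10, 11]

Message polynomial: m(x) = 2 + 9·x + 1·x^2 (mod 13).
For each evaluation point α_i, compute m(α_i) mod 13:
  α_1 = 11: Horner steps 1 → 7 → 1, so m(11) = 1.
  α_2 = 6: Horner steps 1 → 2 → 1, so m(6) = 1.
  α_3 = 3: Horner steps 1 → 12 → 12, so m(3) = 12.
  α_4 = 8: Horner steps 1 → 4 → 8, so m(8) = 8.
  α_5 = 10: Horner steps 1 → 6 → 10, so m(10) = 10.
  α_6 = 2: Horner steps 1 → 11 → 11, so m(2) = 11.
Codeword c = [1, 1, 12, 8, 10, 11] ∈ F_13^6.


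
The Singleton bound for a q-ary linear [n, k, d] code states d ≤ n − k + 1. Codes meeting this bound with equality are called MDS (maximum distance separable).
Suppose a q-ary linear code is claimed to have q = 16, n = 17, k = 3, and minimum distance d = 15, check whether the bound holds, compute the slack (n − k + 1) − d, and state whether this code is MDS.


Singleton RHS = n − k + 1 = 15, slack = 0, bound satisfied, MDS.

Singleton bound: d ≤ n − k + 1.
Here n = 17, k = 3, so n − k + 1 = 15.
Given d = 15, check d ≤ 15: YES.
Slack = (n − k + 1) − d = 0.
The code is MDS (slack = 0).
Description: the claimed parameters are [17, 3, 15]_16; such a code would be MDS (meets Singleton bound).


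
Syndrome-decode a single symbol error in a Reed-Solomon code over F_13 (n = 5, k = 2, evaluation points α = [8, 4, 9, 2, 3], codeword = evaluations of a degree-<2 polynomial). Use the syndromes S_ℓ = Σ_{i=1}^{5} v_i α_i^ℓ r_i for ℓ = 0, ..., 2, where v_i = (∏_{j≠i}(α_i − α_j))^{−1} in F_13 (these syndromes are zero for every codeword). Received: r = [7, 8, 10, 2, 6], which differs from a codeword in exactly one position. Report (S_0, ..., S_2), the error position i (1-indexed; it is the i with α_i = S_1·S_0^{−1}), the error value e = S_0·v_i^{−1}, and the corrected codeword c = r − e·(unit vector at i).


S = (3, 9, 1), error at position 5, error magnitude e = 1, c = [7, 8, 10, 2, 5].

Step 1: column multipliers v_i = (∏_{j≠i}(α_i − α_j))^{−1} mod 13.
  i = 1 (α = 8): (8−4)(8−9)(8−2)(8−3) = 4·(−1)·6·5 = −120 ≡ 10, so v_1 = 10^{−1} = 4 (mod 13).
  i = 2 (α = 4): (4−8)(4−9)(4−2)(4−3) = (−4)·(−5)·2·1 = 40 ≡ 1, so v_2 = 1^{−1} = 1 (mod 13).
  i = 3 (α = 9): (9−8)(9−4)(9−2)(9−3) = 1·5·7·6 = 210 ≡ 2, so v_3 = 2^{−1} = 7 (mod 13).
  i = 4 (α = 2): (2−8)(2−4)(2−9)(2−3) = (−6)·(−2)·(−7)·(−1) = 84 ≡ 6, so v_4 = 6^{−1} = 11 (mod 13).
  i = 5 (α = 3): (3−8)(3−4)(3−9)(3−2) = (−5)·(−1)·(−6)·1 = −30 ≡ 9, so v_5 = 9^{−1} = 3 (mod 13).
  v = [4, 1, 7, 11, 3].
Step 2: syndromes of r = [7, 8, 10, 2, 6] (all sums mod 13).
  S_0 = Σ v_i r_i = 4·7 + 1·8 + 7·10 + 11·2 + 3·6 = 146 ≡ 3.
  S_1 = Σ v_i α_i r_i = 4·8·7 + 1·4·8 + 7·9·10 + 11·2·2 + 3·3·6 = 984 ≡ 9.
  α_i^2 mod 13 = [12, 3, 3, 4, 9].
  S_2 = Σ v_i α_i^2 r_i = 4·12·7 + 1·3·8 + 7·3·10 + 11·4·2 + 3·9·6 = 820 ≡ 1.
  S = (3, 9, 1) ≠ 0, so r is not a codeword (an error is present).
Step 3: locate the error. For a single error e at position i, S_ℓ = v_i·e·α_i^ℓ, so α_err = S_1/S_0.
  S_0^{−1} = 3^{−1} = 9 (mod 13), so α_err = 9·9 = 81 ≡ 3 = α_5. Error position i = 5.
  Consistency check: S_2/S_1 = 1·3 = 3 ≡ 3 = α_err ✓ (single-error assumption holds).
Step 4: error magnitude e = S_0/v_5 = S_0·∏_{j≠5}(α_5 − α_j) = 3·9 = 27 ≡ 1 (mod 13).
Step 5: correct position 5: c_5 = r_5 − e = 6 − 1 ≡ 5 (mod 13). Hence c = [7, 8, 10, 2, 5].
  Check: interpolating c through the α_i gives m(x) = 9 + 3·x (degree < 2) with m(α_i) = c_i for every i, so c is indeed a codeword.


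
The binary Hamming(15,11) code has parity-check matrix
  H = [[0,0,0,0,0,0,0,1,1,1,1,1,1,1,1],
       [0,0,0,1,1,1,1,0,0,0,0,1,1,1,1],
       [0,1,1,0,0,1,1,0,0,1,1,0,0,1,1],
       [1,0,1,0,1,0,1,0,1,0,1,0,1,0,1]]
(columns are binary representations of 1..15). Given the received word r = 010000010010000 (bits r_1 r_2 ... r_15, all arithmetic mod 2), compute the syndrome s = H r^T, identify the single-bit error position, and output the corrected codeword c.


s = (0, 0, 0, 1)^T, error position = 1, corrected codeword c = 110000010010000

Compute s = H r^T mod 2 one row at a time:
  s_1 = 1 + 0 + 0 + 1 + 0 + 0 + 0 + 0 = 2 ≡ 0 (mod 2).
  s_2 = 0 + 0 + 0 + 0 + 0 + 0 + 0 + 0 = 0 ≡ 0 (mod 2).
  s_3 = 1 + 0 + 0 + 0 + 0 + 1 + 0 + 0 = 2 ≡ 0 (mod 2).
  s_4 = 0 + 0 + 0 + 0 + 0 + 1 + 0 + 0 = 1 ≡ 1 (mod 2).
s = (0, 0, 0, 1)^T — this equals column 1 of H (binary 0001), so error is at position 1.
Correct: flip bit 1 of r = 010000010010000 to get c = 110000010010000.


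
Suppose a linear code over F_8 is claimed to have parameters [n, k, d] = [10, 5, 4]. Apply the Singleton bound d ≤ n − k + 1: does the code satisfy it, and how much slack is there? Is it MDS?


Singleton RHS = n − k + 1 = 6, slack = 2, bound satisfied, not MDS.

Singleton bound: d ≤ n − k + 1.
Here n = 10, k = 5, so n − k + 1 = 6.
Given d = 4, check d ≤ 6: YES.
Slack = (n − k + 1) − d = 2.
The code is NOT MDS (slack = 2 > 0).
Description: the claimed parameters are [10, 5, 4]_8; such a code would be non-MDS.


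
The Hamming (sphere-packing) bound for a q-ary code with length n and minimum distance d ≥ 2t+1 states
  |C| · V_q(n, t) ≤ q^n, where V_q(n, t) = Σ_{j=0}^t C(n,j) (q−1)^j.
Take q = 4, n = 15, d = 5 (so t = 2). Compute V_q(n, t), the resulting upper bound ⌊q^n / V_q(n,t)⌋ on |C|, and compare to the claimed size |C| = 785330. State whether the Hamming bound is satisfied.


V_q(n, t) = 991, q^n = 1073741824, Hamming bound = 1083493, |C| = 785330 ≤ bound (satisfied).

Step 1: Compute V_q(n, t) = Σ_{j=0}^2 C(n, j) (q−1)^j.
  j = 0: C(15,0)·(3)^0 = 1·1 = 1.
  j = 1: C(15,1)·(3)^1 = 15·3 = 45.
  j = 2: C(15,2)·(3)^2 = 105·9 = 945.
  V_q(n, t) = 1 + 45 + 945 = 991.
Step 2: q^n = 4^15 = 1073741824.
Step 3: Hamming bound ⌊q^n / V_q(n,t)⌋ = ⌊1073741824/991⌋ = 1083493.
Step 4: Compare |C| = 785330 to 1083493: satisfied.
The claimed |C| lies below the Hamming bound.


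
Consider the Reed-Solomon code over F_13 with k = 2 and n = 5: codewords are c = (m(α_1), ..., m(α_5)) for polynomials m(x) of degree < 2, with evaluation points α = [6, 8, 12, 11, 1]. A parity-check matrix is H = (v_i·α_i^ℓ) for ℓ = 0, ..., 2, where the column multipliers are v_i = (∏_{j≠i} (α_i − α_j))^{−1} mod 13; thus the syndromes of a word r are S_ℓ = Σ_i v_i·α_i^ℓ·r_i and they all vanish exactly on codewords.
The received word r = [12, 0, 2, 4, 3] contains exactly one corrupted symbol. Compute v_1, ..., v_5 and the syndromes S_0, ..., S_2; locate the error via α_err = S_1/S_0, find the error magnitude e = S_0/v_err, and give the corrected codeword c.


S = (8, 10, 6), error at position 4, error magnitude e = 9, c = [12, 0, 2, 8, 3].

Step 1: column multipliers v_i = (∏_{j≠i}(α_i − α_j))^{−1} mod 13.
  i = 1 (α = 6): (6−8)(6−12)(6−11)(6−1) = (−2)·(−6)·(−5)·5 = −300 ≡ 12, so v_1 = 12^{−1} = 12 (mod 13).
  i = 2 (α = 8): (8−6)(8−12)(8−11)(8−1) = 2·(−4)·(−3)·7 = 168 ≡ 12, so v_2 = 12^{−1} = 12 (mod 13).
  i = 3 (α = 12): (12−6)(12−8)(12−11)(12−1) = 6·4·1·11 = 264 ≡ 4, so v_3 = 4^{−1} = 10 (mod 13).
  i = 4 (α = 11): (11−6)(11−8)(11−12)(11−1) = 5·3·(−1)·10 = −150 ≡ 6, so v_4 = 6^{−1} = 11 (mod 13).
  i = 5 (α = 1): (1−6)(1−8)(1−12)(1−11) = (−5)·(−7)·(−11)·(−10) = 3850 ≡ 2, so v_5 = 2^{−1} = 7 (mod 13).
  v = [12, 12, 10, 11, 7].
Step 2: syndromes of r = [12, 0, 2, 4, 3] (all sums mod 13).
  S_0 = Σ v_i r_i = 12·12 + 12·0 + 10·2 + 11·4 + 7·3 = 229 ≡ 8.
  S_1 = Σ v_i α_i r_i = 12·6·12 + 12·8·0 + 10·12·2 + 11·11·4 + 7·1·3 = 1609 ≡ 10.
  α_i^2 mod 13 = [10, 12, 1, 4, 1].
  S_2 = Σ v_i α_i^2 r_i = 12·10·12 + 12·12·0 + 10·1·2 + 11·4·4 + 7·1·3 = 1657 ≡ 6.
  S = (8, 10, 6) ≠ 0, so r is not a codeword (an error is present).
Step 3: locate the error. For a single error e at position i, S_ℓ = v_i·e·α_i^ℓ, so α_err = S_1/S_0.
  S_0^{−1} = 8^{−1} = 5 (mod 13), so α_err = 10·5 = 50 ≡ 11 = α_4. Error position i = 4.
  Consistency check: S_2/S_1 = 6·4 = 24 ≡ 11 = α_err ✓ (single-error assumption holds).
Step 4: error magnitude e = S_0/v_4 = S_0·∏_{j≠4}(α_4 − α_j) = 8·6 = 48 ≡ 9 (mod 13).
Step 5: correct position 4: c_4 = r_4 − e = 4 − 9 ≡ 8 (mod 13). Hence c = [12, 0, 2, 8, 3].
  Check: interpolating c through the α_i gives m(x) = 9 + 7·x (degree < 2) with m(α_i) = c_i for every i, so c is indeed a codeword.


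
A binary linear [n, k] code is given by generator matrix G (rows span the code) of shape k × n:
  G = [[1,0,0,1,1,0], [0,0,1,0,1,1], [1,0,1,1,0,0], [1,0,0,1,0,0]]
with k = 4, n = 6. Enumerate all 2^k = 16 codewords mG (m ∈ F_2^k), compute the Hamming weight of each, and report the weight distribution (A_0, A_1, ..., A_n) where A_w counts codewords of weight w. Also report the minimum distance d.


Weight distribution: A_0 = 1, A_1 = 3, A_2 = 4, A_3 = 4, A_4 = 3, A_5 = 1. Minimum distance d = 1.

Enumerate all 2^4 = 16 messages m ∈ F_2^4.
For each, compute codeword c = mG in F_2^6, then tally its weight.
  m = 0000 → c = 000000, weight = 0.
  m = 1000 → c = 100110, weight = 3.
  m = 0100 → c = 001011, weight = 3.
  m = 1100 → c = 101101, weight = 4.
  m = 0010 → c = 101100, weight = 3.
  m = 1010 → c = 001010, weight = 2.
  m = 0110 → c = 100111, weight = 4.
  m = 1110 → c = 000001, weight = 1.
  m = 0001 → c = 100100, weight = 2.
  m = 1001 → c = 000010, weight = 1.
  m = 0101 → c = 101111, weight = 5.
  m = 1101 → c = 001001, weight = 2.
  m = 0011 → c = 001000, weight = 1.
  m = 1011 → c = 101110, weight = 4.
  m = 0111 → c = 000011, weight = 2.
  m = 1111 → c = 100101, weight = 3.
Tally weights:
  weight 0: 1 codewords.
  weight 1: 3 codewords.
  weight 2: 4 codewords.
  weight 3: 4 codewords.
  weight 4: 3 codewords.
  weight 5: 1 codewords.
Minimum distance d = smallest w > 0 with A_w > 0 = 1.
Sanity: Σ A_w = 16 = 2^4 = 16 ✓.


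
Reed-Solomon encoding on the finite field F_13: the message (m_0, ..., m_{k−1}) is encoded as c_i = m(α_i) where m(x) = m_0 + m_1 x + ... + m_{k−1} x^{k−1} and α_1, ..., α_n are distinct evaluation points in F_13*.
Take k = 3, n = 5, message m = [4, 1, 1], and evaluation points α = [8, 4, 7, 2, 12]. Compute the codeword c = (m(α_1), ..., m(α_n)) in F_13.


c = [11, 11, 8, 10, 4]

Message polynomial: m(x) = 4 + 1·x + 1·x^2 (mod 13).
For each evaluation point α_i, compute m(α_i) mod 13:
  α_1 = 8: Horner steps 1 → 9 → 11, so m(8) = 11.
  α_2 = 4: Horner steps 1 → 5 → 11, so m(4) = 11.
  α_3 = 7: Horner steps 1 → 8 → 8, so m(7) = 8.
  α_4 = 2: Horner steps 1 → 3 → 10, so m(2) = 10.
  α_5 = 12: Horner steps 1 → 0 → 4, so m(12) = 4.
Codeword c = [11, 11, 8, 10, 4] ∈ F_13^5.


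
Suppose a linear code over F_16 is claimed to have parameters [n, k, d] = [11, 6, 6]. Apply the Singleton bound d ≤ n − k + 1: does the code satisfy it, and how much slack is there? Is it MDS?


Singleton RHS = n − k + 1 = 6, slack = 0, bound satisfied, MDS.

Singleton bound: d ≤ n − k + 1.
Here n = 11, k = 6, so n − k + 1 = 6.
Given d = 6, check d ≤ 6: YES.
Slack = (n − k + 1) − d = 0.
The code is MDS (slack = 0).
Description: the claimed parameters are [11, 6, 6]_16; such a code would be MDS (meets Singleton bound).


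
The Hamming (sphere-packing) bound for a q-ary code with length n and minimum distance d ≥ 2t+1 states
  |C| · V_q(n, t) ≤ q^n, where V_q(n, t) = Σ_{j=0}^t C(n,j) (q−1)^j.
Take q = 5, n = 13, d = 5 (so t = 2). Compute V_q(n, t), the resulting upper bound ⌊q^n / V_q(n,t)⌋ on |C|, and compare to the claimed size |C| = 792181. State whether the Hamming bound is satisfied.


V_q(n, t) = 1301, q^n = 1220703125, Hamming bound = 938280, |C| = 792181 ≤ bound (satisfied).

Step 1: Compute V_q(n, t) = Σ_{j=0}^2 C(n, j) (q−1)^j.
  j = 0: C(13,0)·(4)^0 = 1·1 = 1.
  j = 1: C(13,1)·(4)^1 = 13·4 = 52.
  j = 2: C(13,2)·(4)^2 = 78·16 = 1248.
  V_q(n, t) = 1 + 52 + 1248 = 1301.
Step 2: q^n = 5^13 = 1220703125.
Step 3: Hamming bound ⌊q^n / V_q(n,t)⌋ = ⌊1220703125/1301⌋ = 938280.
Step 4: Compare |C| = 792181 to 938280: satisfied.
The claimed |C| lies below the Hamming bound.


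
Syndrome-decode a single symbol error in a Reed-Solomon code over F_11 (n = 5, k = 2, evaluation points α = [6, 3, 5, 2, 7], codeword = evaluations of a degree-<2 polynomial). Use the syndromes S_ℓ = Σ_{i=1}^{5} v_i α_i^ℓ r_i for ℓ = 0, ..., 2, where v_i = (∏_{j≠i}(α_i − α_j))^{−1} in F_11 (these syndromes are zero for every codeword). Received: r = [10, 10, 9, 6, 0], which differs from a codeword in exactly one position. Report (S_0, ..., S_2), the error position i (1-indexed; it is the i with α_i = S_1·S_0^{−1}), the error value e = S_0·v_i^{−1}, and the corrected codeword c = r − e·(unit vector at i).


S = (4, 1, 3), error at position 2, error magnitude e = 3, c = [10, 7, 9, 6, 0].

Step 1: column multipliers v_i = (∏_{j≠i}(α_i − α_j))^{−1} mod 11.
  i = 1 (α = 6): (6−3)(6−5)(6−2)(6−7) = 3·1·4·(−1) = −12 ≡ 10, so v_1 = 10^{−1} = 10 (mod 11).
  i = 2 (α = 3): (3−6)(3−5)(3−2)(3−7) = (−3)·(−2)·1·(−4) = −24 ≡ 9, so v_2 = 9^{−1} = 5 (mod 11).
  i = 3 (α = 5): (5−6)(5−3)(5−2)(5−7) = (−1)·2·3·(−2) = 12 ≡ 1, so v_3 = 1^{−1} = 1 (mod 11).
  i = 4 (α = 2): (2−6)(2−3)(2−5)(2−7) = (−4)·(−1)·(−3)·(−5) = 60 ≡ 5, so v_4 = 5^{−1} = 9 (mod 11).
  i = 5 (α = 7): (7−6)(7−3)(7−5)(7−2) = 1·4·2·5 = 40 ≡ 7, so v_5 = 7^{−1} = 8 (mod 11).
  v = [10, 5, 1, 9, 8].
Step 2: syndromes of r = [10, 10, 9, 6, 0] (all sums mod 11).
  S_0 = Σ v_i r_i = 10·10 + 5·10 + 1·9 + 9·6 + 8·0 = 213 ≡ 4.
  S_1 = Σ v_i α_i r_i = 10·6·10 + 5·3·10 + 1·5·9 + 9·2·6 + 8·7·0 = 903 ≡ 1.
  α_i^2 mod 11 = [3, 9, 3, 4, 5].
  S_2 = Σ v_i α_i^2 r_i = 10·3·10 + 5·9·10 + 1·3·9 + 9·4·6 + 8·5·0 = 993 ≡ 3.
  S = (4, 1, 3) ≠ 0, so r is not a codeword (an error is present).
Step 3: locate the error. For a single error e at position i, S_ℓ = v_i·e·α_i^ℓ, so α_err = S_1/S_0.
  S_0^{−1} = 4^{−1} = 3 (mod 11), so α_err = 1·3 = 3 ≡ 3 = α_2. Error position i = 2.
  Consistency check: S_2/S_1 = 3·1 = 3 ≡ 3 = α_err ✓ (single-error assumption holds).
Step 4: error magnitude e = S_0/v_2 = S_0·∏_{j≠2}(α_2 − α_j) = 4·9 = 36 ≡ 3 (mod 11).
Step 5: correct position 2: c_2 = r_2 − e = 10 − 3 ≡ 7 (mod 11). Hence c = [10, 7, 9, 6, 0].
  Check: interpolating c through the α_i gives m(x) = 4 + 1·x (degree < 2) with m(α_i) = c_i for every i, so c is indeed a codeword.


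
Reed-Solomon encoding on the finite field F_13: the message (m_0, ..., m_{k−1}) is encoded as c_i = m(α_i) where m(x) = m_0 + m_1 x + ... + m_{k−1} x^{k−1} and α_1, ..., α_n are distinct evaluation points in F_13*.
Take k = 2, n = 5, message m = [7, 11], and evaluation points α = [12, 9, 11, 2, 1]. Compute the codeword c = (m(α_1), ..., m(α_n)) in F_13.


c = [9, 2, 11, 3, 5]

Message polynomial: m(x) = 7 + 11·x (mod 13).
For each evaluation point α_i, compute m(α_i) mod 13:
  α_1 = 12: Horner steps 11 → 9, so m(12) = 9.
  α_2 = 9: Horner steps 11 → 2, so m(9) = 2.
  α_3 = 11: Horner steps 11 → 11, so m(11) = 11.
  α_4 = 2: Horner steps 11 → 3, so m(2) = 3.
  α_5 = 1: Horner steps 11 → 5, so m(1) = 5.
Codeword c = [9, 2, 11, 3, 5] ∈ F_13^5.


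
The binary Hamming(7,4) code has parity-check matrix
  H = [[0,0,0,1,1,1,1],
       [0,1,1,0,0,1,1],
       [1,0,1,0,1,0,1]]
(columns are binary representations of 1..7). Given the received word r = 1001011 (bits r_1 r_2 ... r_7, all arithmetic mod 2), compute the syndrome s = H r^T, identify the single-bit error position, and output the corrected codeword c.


s = (1, 0, 0)^T, error position = 4, corrected codeword c = 1000011

Compute s = H r^T mod 2 one row at a time:
  s_1 = 1 + 0 + 1 + 1 = 3 ≡ 1 (mod 2).
  s_2 = 0 + 0 + 1 + 1 = 2 ≡ 0 (mod 2).
  s_3 = 1 + 0 + 0 + 1 = 2 ≡ 0 (mod 2).
s = (1, 0, 0)^T — this equals column 4 of H (binary 100), so error is at position 4.
Correct: flip bit 4 of r = 1001011 to get c = 1000011.


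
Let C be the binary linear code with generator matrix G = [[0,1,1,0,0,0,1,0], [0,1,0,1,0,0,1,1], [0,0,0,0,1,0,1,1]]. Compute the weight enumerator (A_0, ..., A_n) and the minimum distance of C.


Weight distribution: A_0 = 1, A_3 = 4, A_4 = 3. Minimum distance d = 3.

Enumerate all 2^3 = 8 messages m ∈ F_2^3.
For each, compute codeword c = mG in F_2^8, then tally its weight.
  m = 000 → c = 00000000, weight = 0.
  m = 100 → c = 01100010, weight = 3.
  m = 010 → c = 01010011, weight = 4.
  m = 110 → c = 00110001, weight = 3.
  m = 001 → c = 00001011, weight = 3.
  m = 101 → c = 01101001, weight = 4.
  m = 011 → c = 01011000, weight = 3.
  m = 111 → c = 00111010, weight = 4.
Tally weights:
  weight 0: 1 codewords.
  weight 3: 4 codewords.
  weight 4: 3 codewords.
Minimum distance d = smallest w > 0 with A_w > 0 = 3.
Sanity: Σ A_w = 8 = 2^3 = 8 ✓.


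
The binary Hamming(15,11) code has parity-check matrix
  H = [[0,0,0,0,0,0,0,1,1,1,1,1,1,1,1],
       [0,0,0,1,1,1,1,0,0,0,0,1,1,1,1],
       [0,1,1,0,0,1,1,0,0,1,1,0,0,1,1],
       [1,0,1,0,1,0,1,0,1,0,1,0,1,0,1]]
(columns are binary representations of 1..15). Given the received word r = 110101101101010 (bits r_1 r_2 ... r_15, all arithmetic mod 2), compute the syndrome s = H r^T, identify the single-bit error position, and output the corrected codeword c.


s = (0, 1, 1, 1)^T, error position = 7, corrected codeword c = 110101001101010

Compute s = H r^T mod 2 one row at a time:
  s_1 = 0 + 1 + 1 + 0 + 1 + 0 + 1 + 0 = 4 ≡ 0 (mod 2).
  s_2 = 1 + 0 + 1 + 1 + 1 + 0 + 1 + 0 = 5 ≡ 1 (mod 2).
  s_3 = 1 + 0 + 1 + 1 + 1 + 0 + 1 + 0 = 5 ≡ 1 (mod 2).
  s_4 = 1 + 0 + 0 + 1 + 1 + 0 + 0 + 0 = 3 ≡ 1 (mod 2).
s = (0, 1, 1, 1)^T — this equals column 7 of H (binary 0111), so error is at position 7.
Correct: flip bit 7 of r = 110101101101010 to get c = 110101001101010.


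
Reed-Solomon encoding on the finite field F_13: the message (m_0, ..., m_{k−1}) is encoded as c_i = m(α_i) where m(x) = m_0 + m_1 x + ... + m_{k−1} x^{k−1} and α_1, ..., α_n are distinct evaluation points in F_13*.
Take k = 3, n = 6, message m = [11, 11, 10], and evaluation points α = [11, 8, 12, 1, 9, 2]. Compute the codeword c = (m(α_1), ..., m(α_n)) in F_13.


c = [3, 11, 10, 6, 10, 8]

Message polynomial: m(x) = 11 + 11·x + 10·x^2 (mod 13).
For each evaluation point α_i, compute m(α_i) mod 13:
  α_1 = 11: Horner steps 10 → 4 → 3, so m(11) = 3.
  α_2 = 8: Horner steps 10 → 0 → 11, so m(8) = 11.
  α_3 = 12: Horner steps 10 → 1 → 10, so m(12) = 10.
  α_4 = 1: Horner steps 10 → 8 → 6, so m(1) = 6.
  α_5 = 9: Horner steps 10 → 10 → 10, so m(9) = 10.
  α_6 = 2: Horner steps 10 → 5 → 8, so m(2) = 8.
Codeword c = [3, 11, 10, 6, 10, 8] ∈ F_13^6.


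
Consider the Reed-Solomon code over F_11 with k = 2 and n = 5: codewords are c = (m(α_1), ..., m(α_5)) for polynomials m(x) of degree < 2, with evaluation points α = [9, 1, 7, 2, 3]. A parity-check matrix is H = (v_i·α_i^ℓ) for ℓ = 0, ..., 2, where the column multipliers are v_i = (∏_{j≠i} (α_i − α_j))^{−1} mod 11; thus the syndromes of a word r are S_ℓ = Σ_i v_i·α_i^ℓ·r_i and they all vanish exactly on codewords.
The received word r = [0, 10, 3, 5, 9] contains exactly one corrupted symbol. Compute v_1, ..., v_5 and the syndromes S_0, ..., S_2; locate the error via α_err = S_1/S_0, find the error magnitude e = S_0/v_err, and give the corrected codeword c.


S = (8, 8, 8), error at position 2, error magnitude e = 9, c = [0, 1, 3, 5, 9].

Step 1: column multipliers v_i = (∏_{j≠i}(α_i − α_j))^{−1} mod 11.
  i = 1 (α = 9): (9−1)(9−7)(9−2)(9−3) = 8·2·7·6 = 672 ≡ 1, so v_1 = 1^{−1} = 1 (mod 11).
  i = 2 (α = 1): (1−9)(1−7)(1−2)(1−3) = (−8)·(−6)·(−1)·(−2) = 96 ≡ 8, so v_2 = 8^{−1} = 7 (mod 11).
  i = 3 (α = 7): (7−9)(7−1)(7−2)(7−3) = (−2)·6·5·4 = −240 ≡ 2, so v_3 = 2^{−1} = 6 (mod 11).
  i = 4 (α = 2): (2−9)(2−1)(2−7)(2−3) = (−7)·1·(−5)·(−1) = −35 ≡ 9, so v_4 = 9^{−1} = 5 (mod 11).
  i = 5 (α = 3): (3−9)(3−1)(3−7)(3−2) = (−6)·2·(−4)·1 = 48 ≡ 4, so v_5 = 4^{−1} = 3 (mod 11).
  v = [1, 7, 6, 5, 3].
Step 2: syndromes of r = [0, 10, 3, 5, 9] (all sums mod 11).
  S_0 = Σ v_i r_i = 1·0 + 7·10 + 6·3 + 5·5 + 3·9 = 140 ≡ 8.
  S_1 = Σ v_i α_i r_i = 1·9·0 + 7·1·10 + 6·7·3 + 5·2·5 + 3·3·9 = 327 ≡ 8.
  α_i^2 mod 11 = [4, 1, 5, 4, 9].
  S_2 = Σ v_i α_i^2 r_i = 1·4·0 + 7·1·10 + 6·5·3 + 5·4·5 + 3·9·9 = 503 ≡ 8.
  S = (8, 8, 8) ≠ 0, so r is not a codeword (an error is present).
Step 3: locate the error. For a single error e at position i, S_ℓ = v_i·e·α_i^ℓ, so α_err = S_1/S_0.
  S_0^{−1} = 8^{−1} = 7 (mod 11), so α_err = 8·7 = 56 ≡ 1 = α_2. Error position i = 2.
  Consistency check: S_2/S_1 = 8·7 = 56 ≡ 1 = α_err ✓ (single-error assumption holds).
Step 4: error magnitude e = S_0/v_2 = S_0·∏_{j≠2}(α_2 − α_j) = 8·8 = 64 ≡ 9 (mod 11).
Step 5: correct position 2: c_2 = r_2 − e = 10 − 9 ≡ 1 (mod 11). Hence c = [0, 1, 3, 5, 9].
  Check: interpolating c through the α_i gives m(x) = 8 + 4·x (degree < 2) with m(α_i) = c_i for every i, so c is indeed a codeword.
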